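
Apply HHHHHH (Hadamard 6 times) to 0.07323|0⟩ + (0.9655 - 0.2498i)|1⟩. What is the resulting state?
0.07323|0⟩ + (0.9655 - 0.2498i)|1⟩

H² = I, so an even number of Hadamards cancels: H^6 = I and the state is unchanged.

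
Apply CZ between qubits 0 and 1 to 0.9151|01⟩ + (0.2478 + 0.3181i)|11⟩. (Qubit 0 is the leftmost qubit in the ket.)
0.9151|01⟩ + (-0.2478 - 0.3181i)|11⟩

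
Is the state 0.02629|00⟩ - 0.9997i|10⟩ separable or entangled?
Separable

Writing the state as a|00⟩ + b|01⟩ + c|10⟩ + d|11⟩, it is a product state iff ad − bc = 0.
Here (a, b, c, d) = (0.02629, 0, -0.9997i, 0): ad − bc = (0.02629)(0) − (0)(-0.9997i) = 0, so the state is separable.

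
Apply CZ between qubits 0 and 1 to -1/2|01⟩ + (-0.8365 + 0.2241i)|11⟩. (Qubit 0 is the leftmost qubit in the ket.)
-1/2|01⟩ + (0.8365 - 0.2241i)|11⟩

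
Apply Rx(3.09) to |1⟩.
-0.9997i|0⟩ + 0.02579|1⟩

Rx(3.09) = [[cos(θ/2), −i·sin(θ/2)], [−i·sin(θ/2), cos(θ/2)]]; θ = 3.09, cos(θ/2) ≈ 0.0257935, sin(θ/2) ≈ 0.999667.
With a = amp(|0⟩) = 0 and b = amp(|1⟩) = 1:
new amp(|0⟩) = (0.0257935)·a + (-0.999667i)·b = -0.9997i
new amp(|1⟩) = (-0.999667i)·a + (0.0257935)·b = 0.02579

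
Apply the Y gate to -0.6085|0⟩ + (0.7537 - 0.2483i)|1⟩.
(-0.2483 - 0.7537i)|0⟩ - 0.6085i|1⟩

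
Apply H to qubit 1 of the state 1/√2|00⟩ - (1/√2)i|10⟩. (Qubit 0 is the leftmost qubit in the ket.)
1/2|00⟩ + 1/2|01⟩ - (1/2)i|10⟩ - (1/2)i|11⟩

H on qubit 1 mixes each pair of kets that differ only in qubit 1: amplitudes (a, b) of (|…0…⟩, |…1…⟩) become ((a + b)/√2, (a − b)/√2). Kets absent from the input have amplitude 0.
(|00⟩, |01⟩): (a, b) = (1/√2, 0) → (1/2, 1/2)
(|10⟩, |11⟩): (a, b) = (-(1/√2)i, 0) → (-(1/2)i, -(1/2)i)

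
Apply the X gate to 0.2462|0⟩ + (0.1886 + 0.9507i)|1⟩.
(0.1886 + 0.9507i)|0⟩ + 0.2462|1⟩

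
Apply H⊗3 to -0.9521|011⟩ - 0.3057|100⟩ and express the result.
-0.4447|000⟩ + 0.2285|001⟩ + 0.2285|010⟩ - 0.4447|011⟩ - 0.2285|100⟩ + 0.4447|101⟩ + 0.4447|110⟩ - 0.2285|111⟩

H⊗3 gives amp(|y⟩) = (1/2√2) Σ_x (−1)^(x·y) amp(|x⟩), where x·y is the number of positions in which both x and y have a 1.
|000⟩: (-0.9521 - 0.3057)/(2√2) = -0.4447
|001⟩: (0.9521 - 0.3057)/(2√2) = 0.2285
|010⟩: (0.9521 - 0.3057)/(2√2) = 0.2285
|011⟩: (-0.9521 - 0.3057)/(2√2) = -0.4447
|100⟩: (-0.9521 + 0.3057)/(2√2) = -0.2285
|101⟩: (0.9521 + 0.3057)/(2√2) = 0.4447
|110⟩: (0.9521 + 0.3057)/(2√2) = 0.4447
|111⟩: (-0.9521 + 0.3057)/(2√2) = -0.2285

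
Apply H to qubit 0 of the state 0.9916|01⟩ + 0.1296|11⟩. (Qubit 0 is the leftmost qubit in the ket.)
0.7928|01⟩ + 0.6095|11⟩

H on qubit 0 mixes each pair of kets that differ only in qubit 0: amplitudes (a, b) of (|…0…⟩, |…1…⟩) become ((a + b)/√2, (a − b)/√2). Kets absent from the input have amplitude 0.
(|01⟩, |11⟩): (a, b) = (0.9916, 0.1296) → (0.7928, 0.6095)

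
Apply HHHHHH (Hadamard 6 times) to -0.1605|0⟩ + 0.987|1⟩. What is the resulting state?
-0.1605|0⟩ + 0.987|1⟩

H² = I, so an even number of Hadamards cancels: H^6 = I and the state is unchanged.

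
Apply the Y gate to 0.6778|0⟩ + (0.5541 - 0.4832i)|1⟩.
(-0.4832 - 0.5541i)|0⟩ + 0.6778i|1⟩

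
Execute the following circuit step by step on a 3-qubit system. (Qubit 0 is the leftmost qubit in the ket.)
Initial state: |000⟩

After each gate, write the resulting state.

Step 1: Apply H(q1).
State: 1/√2|000⟩ + 1/√2|010⟩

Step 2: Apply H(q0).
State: 1/2|000⟩ + 1/2|010⟩ + 1/2|100⟩ + 1/2|110⟩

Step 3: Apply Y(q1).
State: -(1/2)i|000⟩ + (1/2)i|010⟩ - (1/2)i|100⟩ + (1/2)i|110⟩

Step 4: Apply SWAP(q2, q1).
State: -(1/2)i|000⟩ + (1/2)i|001⟩ - (1/2)i|100⟩ + (1/2)i|101⟩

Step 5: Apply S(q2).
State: -(1/2)i|000⟩ - 1/2|001⟩ - (1/2)i|100⟩ - 1/2|101⟩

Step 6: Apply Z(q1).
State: -(1/2)i|000⟩ - 1/2|001⟩ - (1/2)i|100⟩ - 1/2|101⟩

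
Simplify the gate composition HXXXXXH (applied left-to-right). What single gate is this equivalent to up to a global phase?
Z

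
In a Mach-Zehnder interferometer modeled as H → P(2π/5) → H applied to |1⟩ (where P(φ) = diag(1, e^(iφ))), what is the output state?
(0.3455 - 0.4755i)|0⟩ + (0.6545 + 0.4755i)|1⟩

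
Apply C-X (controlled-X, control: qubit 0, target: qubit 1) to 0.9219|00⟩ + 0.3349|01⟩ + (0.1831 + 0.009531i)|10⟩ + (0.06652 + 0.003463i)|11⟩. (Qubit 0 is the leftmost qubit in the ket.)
0.9219|00⟩ + 0.3349|01⟩ + (0.06652 + 0.003463i)|10⟩ + (0.1831 + 0.009531i)|11⟩

C-X leaves the control-|0⟩ kets |00⟩, |01⟩ unchanged and applies X to qubit 1 on the control-|1⟩ pair (|10⟩, |11⟩).
X = [[0, 1], [1, 0]].
With a = amp(|10⟩) = (0.1831 + 0.009531i) and b = amp(|11⟩) = (0.06652 + 0.003463i):
new amp(|10⟩) = (1)·b = (0.06652 + 0.003463i)
new amp(|11⟩) = (1)·a = (0.1831 + 0.009531i)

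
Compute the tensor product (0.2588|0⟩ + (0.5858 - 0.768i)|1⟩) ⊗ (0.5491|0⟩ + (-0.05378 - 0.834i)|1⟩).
0.1421|00⟩ + (-0.01392 - 0.2158i)|01⟩ + (0.3217 - 0.4217i)|10⟩ + (-0.672 - 0.4473i)|11⟩

amp(|b₁b₂…⟩) = product of the factor amplitudes for bits b₁, b₂, …; only kets whose every factor amplitude is nonzero survive.
|00⟩: (0.2588)(0.5491) = 0.1421
|01⟩: (0.2588)(-0.05378 - 0.834i) = (-0.01392 - 0.2158i)
|10⟩: (0.5858 - 0.768i)(0.5491) = (0.3217 - 0.4217i)
|11⟩: (0.5858 - 0.768i)(-0.05378 - 0.834i) = (-0.672 - 0.4473i)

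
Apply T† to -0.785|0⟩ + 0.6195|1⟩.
-0.785|0⟩ + (0.4381 - 0.4381i)|1⟩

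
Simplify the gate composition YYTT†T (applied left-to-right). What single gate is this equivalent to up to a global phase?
T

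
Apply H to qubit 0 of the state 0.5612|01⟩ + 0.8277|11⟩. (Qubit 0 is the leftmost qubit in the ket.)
0.9821|01⟩ - 0.1884|11⟩

H on qubit 0 mixes each pair of kets that differ only in qubit 0: amplitudes (a, b) of (|…0…⟩, |…1…⟩) become ((a + b)/√2, (a − b)/√2). Kets absent from the input have amplitude 0.
(|01⟩, |11⟩): (a, b) = (0.5612, 0.8277) → (0.9821, -0.1884)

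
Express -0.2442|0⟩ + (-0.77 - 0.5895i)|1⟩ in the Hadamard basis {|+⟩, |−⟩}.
(-0.7171 - 0.4168i)|+⟩ + (0.3718 + 0.4168i)|−⟩

With |ψ⟩ = α|0⟩ + β|1⟩, the Hadamard-basis coefficients are ⟨+|ψ⟩ = (α + β)/√2 and ⟨−|ψ⟩ = (α − β)/√2.
Here α = -0.2442, β = (-0.77 - 0.5895i): (α + β)/√2 = (-0.7171 - 0.4168i), (α − β)/√2 = (0.3718 + 0.4168i).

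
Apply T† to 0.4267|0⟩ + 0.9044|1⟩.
0.4267|0⟩ + (0.6395 - 0.6395i)|1⟩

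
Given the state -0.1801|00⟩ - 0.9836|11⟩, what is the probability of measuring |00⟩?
0.03244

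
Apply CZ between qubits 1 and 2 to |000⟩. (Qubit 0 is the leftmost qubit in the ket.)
|000⟩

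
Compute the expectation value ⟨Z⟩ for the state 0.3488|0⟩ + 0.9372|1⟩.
-0.7567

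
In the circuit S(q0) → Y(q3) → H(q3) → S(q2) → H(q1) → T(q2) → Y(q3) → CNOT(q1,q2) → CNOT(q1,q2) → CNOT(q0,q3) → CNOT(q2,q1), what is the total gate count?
11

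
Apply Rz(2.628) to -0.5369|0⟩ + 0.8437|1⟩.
(-0.1364 + 0.5193i)|0⟩ + (0.2143 + 0.816i)|1⟩

Rz(2.628) = [[e^(−iθ/2), 0], [0, e^(iθ/2)]] with e^(±iθ/2) = cos(θ/2) ± i·sin(θ/2); θ = 2.628, cos(θ/2) ≈ 0.253983, sin(θ/2) ≈ 0.967209.
With a = amp(|0⟩) = -0.5369 and b = amp(|1⟩) = 0.8437:
new amp(|0⟩) = (0.253983 - 0.967209i)·a = (-0.1364 + 0.5193i)
new amp(|1⟩) = (0.253983 + 0.967209i)·b = (0.2143 + 0.816i)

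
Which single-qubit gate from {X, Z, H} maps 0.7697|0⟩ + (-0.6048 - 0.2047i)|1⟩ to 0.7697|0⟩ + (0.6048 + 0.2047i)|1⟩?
Z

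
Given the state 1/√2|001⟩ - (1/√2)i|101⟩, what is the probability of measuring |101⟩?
1/2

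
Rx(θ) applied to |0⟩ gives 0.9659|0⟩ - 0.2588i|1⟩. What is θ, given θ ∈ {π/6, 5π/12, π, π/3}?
π/6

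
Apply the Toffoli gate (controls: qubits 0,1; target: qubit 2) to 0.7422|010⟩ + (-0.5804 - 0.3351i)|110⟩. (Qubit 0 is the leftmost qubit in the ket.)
0.7422|010⟩ + (-0.5804 - 0.3351i)|111⟩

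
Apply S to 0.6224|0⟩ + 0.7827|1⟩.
0.6224|0⟩ + 0.7827i|1⟩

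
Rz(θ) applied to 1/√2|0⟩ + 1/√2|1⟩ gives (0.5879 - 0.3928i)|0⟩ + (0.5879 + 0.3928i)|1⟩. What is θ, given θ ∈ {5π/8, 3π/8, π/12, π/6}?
3π/8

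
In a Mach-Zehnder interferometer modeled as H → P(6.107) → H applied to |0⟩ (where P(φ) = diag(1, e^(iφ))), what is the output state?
(0.9923 - 0.08764i)|0⟩ + (0.00774 + 0.08764i)|1⟩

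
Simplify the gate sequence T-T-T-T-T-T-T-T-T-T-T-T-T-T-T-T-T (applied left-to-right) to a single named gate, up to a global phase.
T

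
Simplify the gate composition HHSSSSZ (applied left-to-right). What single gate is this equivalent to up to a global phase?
Z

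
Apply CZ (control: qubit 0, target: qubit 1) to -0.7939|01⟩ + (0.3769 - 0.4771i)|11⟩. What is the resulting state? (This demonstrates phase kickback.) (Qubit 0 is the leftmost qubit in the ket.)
-0.7939|01⟩ + (-0.3769 + 0.4771i)|11⟩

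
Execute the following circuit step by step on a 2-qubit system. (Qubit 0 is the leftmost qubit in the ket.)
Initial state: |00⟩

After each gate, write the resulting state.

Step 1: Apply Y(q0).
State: i|10⟩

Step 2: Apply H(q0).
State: (1/√2)i|00⟩ - (1/√2)i|10⟩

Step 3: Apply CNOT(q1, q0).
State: (1/√2)i|00⟩ - (1/√2)i|10⟩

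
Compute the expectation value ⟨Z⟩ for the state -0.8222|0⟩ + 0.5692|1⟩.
0.352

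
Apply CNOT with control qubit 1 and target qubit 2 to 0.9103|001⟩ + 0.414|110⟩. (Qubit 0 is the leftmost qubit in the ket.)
0.9103|001⟩ + 0.414|111⟩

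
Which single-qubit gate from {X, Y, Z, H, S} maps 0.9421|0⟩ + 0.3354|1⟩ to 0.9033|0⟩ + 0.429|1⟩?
H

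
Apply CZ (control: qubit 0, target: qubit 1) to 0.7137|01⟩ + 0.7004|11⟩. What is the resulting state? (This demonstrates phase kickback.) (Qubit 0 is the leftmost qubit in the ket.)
0.7137|01⟩ - 0.7004|11⟩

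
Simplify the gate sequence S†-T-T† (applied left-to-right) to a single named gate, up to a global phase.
S†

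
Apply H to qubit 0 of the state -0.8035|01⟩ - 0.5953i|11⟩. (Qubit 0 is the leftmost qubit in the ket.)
(-0.5682 - 0.4209i)|01⟩ + (-0.5682 + 0.4209i)|11⟩

H on qubit 0 mixes each pair of kets that differ only in qubit 0: amplitudes (a, b) of (|…0…⟩, |…1…⟩) become ((a + b)/√2, (a − b)/√2). Kets absent from the input have amplitude 0.
(|01⟩, |11⟩): (a, b) = (-0.8035, -0.5953i) → ((-0.5682 - 0.4209i), (-0.5682 + 0.4209i))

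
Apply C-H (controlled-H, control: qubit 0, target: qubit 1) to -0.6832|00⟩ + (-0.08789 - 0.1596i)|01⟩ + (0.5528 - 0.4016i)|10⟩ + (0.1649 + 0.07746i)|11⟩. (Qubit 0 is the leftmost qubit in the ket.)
-0.6832|00⟩ + (-0.08789 - 0.1596i)|01⟩ + (0.5075 - 0.2292i)|10⟩ + (0.2743 - 0.3387i)|11⟩

C-H leaves the control-|0⟩ kets |00⟩, |01⟩ unchanged and applies H to qubit 1 on the control-|1⟩ pair (|10⟩, |11⟩).
H = [[1/√2, 1/√2], [1/√2, -1/√2]].
With a = amp(|10⟩) = (0.5528 - 0.4016i) and b = amp(|11⟩) = (0.1649 + 0.07746i):
new amp(|10⟩) = (1/√2)·a + (1/√2)·b = (0.5075 - 0.2292i)
new amp(|11⟩) = (1/√2)·a + (-1/√2)·b = (0.2743 - 0.3387i)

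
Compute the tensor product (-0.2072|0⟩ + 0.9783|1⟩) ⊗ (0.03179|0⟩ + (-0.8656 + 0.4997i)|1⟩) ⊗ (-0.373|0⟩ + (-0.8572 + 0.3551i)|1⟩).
0.002457|000⟩ + (0.005646 - 0.002339i)|001⟩ + (-0.0669 + 0.03862i)|010⟩ + (-0.117 + 0.1524i)|011⟩ - 0.0116|100⟩ + (-0.02666 + 0.01104i)|101⟩ + (0.3159 - 0.1823i)|110⟩ + (0.5523 - 0.7198i)|111⟩

amp(|b₁b₂…⟩) = product of the factor amplitudes for bits b₁, b₂, …; only kets whose every factor amplitude is nonzero survive.
|000⟩: (-0.2072)(0.03179)(-0.373) = 0.002457
|001⟩: (-0.2072)(0.03179)(-0.8572 + 0.3551i) = (0.005646 - 0.002339i)
|010⟩: (-0.2072)(-0.8656 + 0.4997i)(-0.373) = (-0.0669 + 0.03862i)
|011⟩: (-0.2072)(-0.8656 + 0.4997i)(-0.8572 + 0.3551i) = (-0.117 + 0.1524i)
|100⟩: (0.9783)(0.03179)(-0.373) = -0.0116
|101⟩: (0.9783)(0.03179)(-0.8572 + 0.3551i) = (-0.02666 + 0.01104i)
|110⟩: (0.9783)(-0.8656 + 0.4997i)(-0.373) = (0.3159 - 0.1823i)
|111⟩: (0.9783)(-0.8656 + 0.4997i)(-0.8572 + 0.3551i) = (0.5523 - 0.7198i)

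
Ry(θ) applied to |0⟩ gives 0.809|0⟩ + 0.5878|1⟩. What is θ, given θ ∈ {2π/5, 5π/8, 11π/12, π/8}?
2π/5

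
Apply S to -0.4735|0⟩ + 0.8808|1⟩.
-0.4735|0⟩ + 0.8808i|1⟩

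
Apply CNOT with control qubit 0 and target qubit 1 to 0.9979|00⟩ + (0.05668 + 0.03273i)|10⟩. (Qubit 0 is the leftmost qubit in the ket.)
0.9979|00⟩ + (0.05668 + 0.03273i)|11⟩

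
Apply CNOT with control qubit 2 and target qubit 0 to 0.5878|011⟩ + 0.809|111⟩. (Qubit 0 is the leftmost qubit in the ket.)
0.809|011⟩ + 0.5878|111⟩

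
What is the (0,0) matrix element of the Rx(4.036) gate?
-0.4324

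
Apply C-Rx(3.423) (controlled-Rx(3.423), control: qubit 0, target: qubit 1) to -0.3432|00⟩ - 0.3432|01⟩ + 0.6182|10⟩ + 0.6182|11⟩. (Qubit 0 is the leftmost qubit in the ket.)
-0.3432|00⟩ - 0.3432|01⟩ + (-0.0867 - 0.6121i)|10⟩ + (-0.0867 - 0.6121i)|11⟩

C-Rx(3.423) leaves the control-|0⟩ kets |00⟩, |01⟩ unchanged and applies Rx(3.423) to qubit 1 on the control-|1⟩ pair (|10⟩, |11⟩).
Rx(3.423) = [[cos(θ/2), −i·sin(θ/2)], [−i·sin(θ/2), cos(θ/2)]]; θ = 3.423, cos(θ/2) ≈ -0.14024, sin(θ/2) ≈ 0.990118.
With a = amp(|10⟩) = 0.6182 and b = amp(|11⟩) = 0.6182:
new amp(|10⟩) = (-0.14024)·a + (-0.990118i)·b = (-0.0867 - 0.6121i)
new amp(|11⟩) = (-0.990118i)·a + (-0.14024)·b = (-0.0867 - 0.6121i)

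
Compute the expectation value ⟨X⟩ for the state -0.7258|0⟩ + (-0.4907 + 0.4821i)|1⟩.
0.7123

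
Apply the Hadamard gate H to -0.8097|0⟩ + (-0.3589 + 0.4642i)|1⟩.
(-0.8263 + 0.3282i)|0⟩ + (-0.3188 - 0.3282i)|1⟩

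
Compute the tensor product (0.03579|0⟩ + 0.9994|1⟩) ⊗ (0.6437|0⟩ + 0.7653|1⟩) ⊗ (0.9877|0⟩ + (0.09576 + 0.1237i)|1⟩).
0.02275|000⟩ + (0.002206 + 0.00285i)|001⟩ + 0.02705|010⟩ + (0.002623 + 0.003388i)|011⟩ + 0.6354|100⟩ + (0.0616 + 0.07958i)|101⟩ + 0.7554|110⟩ + (0.07324 + 0.09461i)|111⟩

amp(|b₁b₂…⟩) = product of the factor amplitudes for bits b₁, b₂, …; only kets whose every factor amplitude is nonzero survive.
|000⟩: (0.03579)(0.6437)(0.9877) = 0.02275
|001⟩: (0.03579)(0.6437)(0.09576 + 0.1237i) = (0.002206 + 0.00285i)
|010⟩: (0.03579)(0.7653)(0.9877) = 0.02705
|011⟩: (0.03579)(0.7653)(0.09576 + 0.1237i) = (0.002623 + 0.003388i)
|100⟩: (0.9994)(0.6437)(0.9877) = 0.6354
|101⟩: (0.9994)(0.6437)(0.09576 + 0.1237i) = (0.0616 + 0.07958i)
|110⟩: (0.9994)(0.7653)(0.9877) = 0.7554
|111⟩: (0.9994)(0.7653)(0.09576 + 0.1237i) = (0.07324 + 0.09461i)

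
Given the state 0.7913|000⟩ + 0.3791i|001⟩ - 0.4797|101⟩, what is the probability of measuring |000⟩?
0.6262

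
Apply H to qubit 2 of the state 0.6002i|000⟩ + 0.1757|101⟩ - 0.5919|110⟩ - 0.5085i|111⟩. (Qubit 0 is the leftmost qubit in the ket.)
0.4244i|000⟩ + 0.4244i|001⟩ + 0.1242|100⟩ - 0.1242|101⟩ + (-0.4185 - 0.3596i)|110⟩ + (-0.4185 + 0.3596i)|111⟩

H on qubit 2 mixes each pair of kets that differ only in qubit 2: amplitudes (a, b) of (|…0…⟩, |…1…⟩) become ((a + b)/√2, (a − b)/√2). Kets absent from the input have amplitude 0.
(|000⟩, |001⟩): (a, b) = (0.6002i, 0) → (0.4244i, 0.4244i)
(|100⟩, |101⟩): (a, b) = (0, 0.1757) → (0.1242, -0.1242)
(|110⟩, |111⟩): (a, b) = (-0.5919, -0.5085i) → ((-0.4185 - 0.3596i), (-0.4185 + 0.3596i))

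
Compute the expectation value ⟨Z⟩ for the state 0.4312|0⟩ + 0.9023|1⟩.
-0.6282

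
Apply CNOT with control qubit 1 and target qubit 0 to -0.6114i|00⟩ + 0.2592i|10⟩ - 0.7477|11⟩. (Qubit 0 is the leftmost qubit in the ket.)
-0.6114i|00⟩ - 0.7477|01⟩ + 0.2592i|10⟩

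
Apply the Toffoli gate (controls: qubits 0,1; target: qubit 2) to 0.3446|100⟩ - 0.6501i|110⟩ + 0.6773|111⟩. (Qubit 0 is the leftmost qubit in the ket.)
0.3446|100⟩ + 0.6773|110⟩ - 0.6501i|111⟩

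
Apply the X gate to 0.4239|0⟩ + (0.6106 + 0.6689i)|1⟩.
(0.6106 + 0.6689i)|0⟩ + 0.4239|1⟩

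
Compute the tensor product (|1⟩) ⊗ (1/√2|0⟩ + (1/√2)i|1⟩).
1/√2|10⟩ + (1/√2)i|11⟩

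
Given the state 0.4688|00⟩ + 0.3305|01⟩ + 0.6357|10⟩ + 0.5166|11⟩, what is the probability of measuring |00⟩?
0.2198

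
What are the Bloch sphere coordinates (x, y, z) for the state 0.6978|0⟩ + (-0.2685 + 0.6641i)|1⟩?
(-0.3747, 0.9268, -0.0262)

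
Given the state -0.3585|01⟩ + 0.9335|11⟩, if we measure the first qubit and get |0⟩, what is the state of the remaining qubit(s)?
-|1⟩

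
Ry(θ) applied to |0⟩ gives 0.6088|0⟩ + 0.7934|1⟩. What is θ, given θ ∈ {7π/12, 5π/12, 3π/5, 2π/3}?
7π/12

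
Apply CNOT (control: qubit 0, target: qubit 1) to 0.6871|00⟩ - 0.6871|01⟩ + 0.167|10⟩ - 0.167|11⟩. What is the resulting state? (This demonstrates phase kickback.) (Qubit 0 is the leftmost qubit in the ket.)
0.6871|00⟩ - 0.6871|01⟩ - 0.167|10⟩ + 0.167|11⟩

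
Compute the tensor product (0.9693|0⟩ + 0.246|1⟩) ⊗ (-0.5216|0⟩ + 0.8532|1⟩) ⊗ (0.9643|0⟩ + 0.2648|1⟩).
-0.4875|000⟩ - 0.1339|001⟩ + 0.7975|010⟩ + 0.219|011⟩ - 0.1237|100⟩ - 0.03398|101⟩ + 0.2024|110⟩ + 0.05558|111⟩

amp(|b₁b₂…⟩) = product of the factor amplitudes for bits b₁, b₂, …; only kets whose every factor amplitude is nonzero survive.
|000⟩: (0.9693)(-0.5216)(0.9643) = -0.4875
|001⟩: (0.9693)(-0.5216)(0.2648) = -0.1339
|010⟩: (0.9693)(0.8532)(0.9643) = 0.7975
|011⟩: (0.9693)(0.8532)(0.2648) = 0.219
|100⟩: (0.246)(-0.5216)(0.9643) = -0.1237
|101⟩: (0.246)(-0.5216)(0.2648) = -0.03398
|110⟩: (0.246)(0.8532)(0.9643) = 0.2024
|111⟩: (0.246)(0.8532)(0.2648) = 0.05558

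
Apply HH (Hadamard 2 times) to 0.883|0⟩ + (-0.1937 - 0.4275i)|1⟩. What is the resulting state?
0.883|0⟩ + (-0.1937 - 0.4275i)|1⟩

H² = I, so an even number of Hadamards cancels: H^2 = I and the state is unchanged.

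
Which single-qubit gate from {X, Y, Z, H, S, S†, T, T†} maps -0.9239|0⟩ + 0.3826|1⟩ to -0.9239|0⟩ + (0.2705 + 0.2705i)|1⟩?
T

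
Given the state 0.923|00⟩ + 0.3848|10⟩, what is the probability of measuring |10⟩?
0.1481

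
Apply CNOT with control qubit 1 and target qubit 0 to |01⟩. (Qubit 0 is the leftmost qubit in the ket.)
|11⟩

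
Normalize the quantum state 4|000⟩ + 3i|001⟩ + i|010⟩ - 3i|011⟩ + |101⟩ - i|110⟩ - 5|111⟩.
0.508|000⟩ + 0.381i|001⟩ + 0.127i|010⟩ - 0.381i|011⟩ + 0.127|101⟩ - 0.127i|110⟩ - 0.635|111⟩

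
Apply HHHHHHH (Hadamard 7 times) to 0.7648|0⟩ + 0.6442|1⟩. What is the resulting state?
0.9963|0⟩ + 0.08528|1⟩

H² = I, so H^7 = H: a single Hadamard. With (a, b) = (0.7648, 0.6442), H gives ((a + b)/√2, (a − b)/√2) = (0.9963, 0.08528).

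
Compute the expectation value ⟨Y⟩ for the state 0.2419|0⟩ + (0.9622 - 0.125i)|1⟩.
-0.06048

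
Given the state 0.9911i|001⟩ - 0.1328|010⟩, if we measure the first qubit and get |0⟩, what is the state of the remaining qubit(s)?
0.9911i|01⟩ - 0.1328|10⟩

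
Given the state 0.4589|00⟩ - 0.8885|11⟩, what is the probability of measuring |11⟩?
0.7894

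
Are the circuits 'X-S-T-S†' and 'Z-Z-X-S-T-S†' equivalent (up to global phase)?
Yes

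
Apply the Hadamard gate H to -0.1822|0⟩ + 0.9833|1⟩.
0.5665|0⟩ - 0.8241|1⟩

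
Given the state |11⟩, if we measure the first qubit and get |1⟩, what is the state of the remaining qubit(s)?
|1⟩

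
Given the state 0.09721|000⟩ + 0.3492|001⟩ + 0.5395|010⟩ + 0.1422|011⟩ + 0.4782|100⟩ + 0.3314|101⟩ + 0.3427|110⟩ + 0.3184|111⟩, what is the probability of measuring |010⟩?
0.2911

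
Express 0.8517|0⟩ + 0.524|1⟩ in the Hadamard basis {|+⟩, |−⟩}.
0.9728|+⟩ + 0.2317|−⟩

With |ψ⟩ = α|0⟩ + β|1⟩, the Hadamard-basis coefficients are ⟨+|ψ⟩ = (α + β)/√2 and ⟨−|ψ⟩ = (α − β)/√2.
Here α = 0.8517, β = 0.524: (α + β)/√2 = 0.9728, (α − β)/√2 = 0.2317.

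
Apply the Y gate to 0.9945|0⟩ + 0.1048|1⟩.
-0.1048i|0⟩ + 0.9945i|1⟩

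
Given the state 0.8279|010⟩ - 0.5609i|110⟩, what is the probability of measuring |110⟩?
0.3146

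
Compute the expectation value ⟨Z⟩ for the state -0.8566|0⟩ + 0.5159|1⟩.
0.4676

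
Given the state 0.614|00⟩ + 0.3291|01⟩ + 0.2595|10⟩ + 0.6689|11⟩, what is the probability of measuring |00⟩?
0.377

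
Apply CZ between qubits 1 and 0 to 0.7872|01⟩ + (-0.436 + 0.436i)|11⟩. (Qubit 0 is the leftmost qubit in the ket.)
0.7872|01⟩ + (0.436 - 0.436i)|11⟩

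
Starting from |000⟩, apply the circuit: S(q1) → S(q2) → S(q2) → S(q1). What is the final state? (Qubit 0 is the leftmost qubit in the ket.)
|000⟩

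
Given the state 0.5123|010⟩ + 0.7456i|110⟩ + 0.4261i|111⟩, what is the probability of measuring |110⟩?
0.5559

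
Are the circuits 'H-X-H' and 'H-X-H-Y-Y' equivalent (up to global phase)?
Yes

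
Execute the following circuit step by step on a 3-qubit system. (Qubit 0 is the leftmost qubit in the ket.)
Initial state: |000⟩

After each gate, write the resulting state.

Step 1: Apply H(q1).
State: 1/√2|000⟩ + 1/√2|010⟩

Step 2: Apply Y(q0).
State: (1/√2)i|100⟩ + (1/√2)i|110⟩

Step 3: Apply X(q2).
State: (1/√2)i|101⟩ + (1/√2)i|111⟩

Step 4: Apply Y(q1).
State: 1/√2|101⟩ - 1/√2|111⟩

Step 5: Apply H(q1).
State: |111⟩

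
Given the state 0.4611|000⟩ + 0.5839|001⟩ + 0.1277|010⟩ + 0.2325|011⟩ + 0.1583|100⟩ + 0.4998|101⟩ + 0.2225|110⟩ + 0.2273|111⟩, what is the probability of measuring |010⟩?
0.01631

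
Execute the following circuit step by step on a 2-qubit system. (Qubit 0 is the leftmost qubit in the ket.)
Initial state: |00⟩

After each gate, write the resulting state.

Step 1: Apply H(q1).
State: 1/√2|00⟩ + 1/√2|01⟩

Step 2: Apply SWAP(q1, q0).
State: 1/√2|00⟩ + 1/√2|10⟩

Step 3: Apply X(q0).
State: 1/√2|00⟩ + 1/√2|10⟩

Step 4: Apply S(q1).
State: 1/√2|00⟩ + 1/√2|10⟩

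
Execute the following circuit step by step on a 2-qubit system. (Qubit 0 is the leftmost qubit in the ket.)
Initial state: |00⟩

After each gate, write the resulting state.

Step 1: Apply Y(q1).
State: i|01⟩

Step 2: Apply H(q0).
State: (1/√2)i|01⟩ + (1/√2)i|11⟩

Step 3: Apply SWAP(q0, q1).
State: (1/√2)i|10⟩ + (1/√2)i|11⟩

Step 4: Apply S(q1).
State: (1/√2)i|10⟩ - 1/√2|11⟩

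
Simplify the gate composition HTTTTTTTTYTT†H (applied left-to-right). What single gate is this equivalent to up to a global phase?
Y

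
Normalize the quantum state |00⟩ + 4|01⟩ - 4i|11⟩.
0.1741|00⟩ + 0.6963|01⟩ - 0.6963i|11⟩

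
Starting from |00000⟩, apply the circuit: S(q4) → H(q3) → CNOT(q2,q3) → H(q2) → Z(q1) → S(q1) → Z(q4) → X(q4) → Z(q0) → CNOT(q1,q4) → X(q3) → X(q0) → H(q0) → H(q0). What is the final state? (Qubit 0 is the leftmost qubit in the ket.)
1/2|10001⟩ + 1/2|10011⟩ + 1/2|10101⟩ + 1/2|10111⟩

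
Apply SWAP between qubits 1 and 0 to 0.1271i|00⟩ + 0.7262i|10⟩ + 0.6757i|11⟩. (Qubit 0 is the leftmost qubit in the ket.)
0.1271i|00⟩ + 0.7262i|01⟩ + 0.6757i|11⟩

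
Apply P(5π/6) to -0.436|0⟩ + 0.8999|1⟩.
-0.436|0⟩ + (-0.7793 + 0.45i)|1⟩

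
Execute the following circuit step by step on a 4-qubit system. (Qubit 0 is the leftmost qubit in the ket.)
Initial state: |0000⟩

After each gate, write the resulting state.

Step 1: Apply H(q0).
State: 1/√2|0000⟩ + 1/√2|1000⟩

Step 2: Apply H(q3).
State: 1/2|0000⟩ + 1/2|0001⟩ + 1/2|1000⟩ + 1/2|1001⟩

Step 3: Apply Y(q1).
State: (1/2)i|0100⟩ + (1/2)i|0101⟩ + (1/2)i|1100⟩ + (1/2)i|1101⟩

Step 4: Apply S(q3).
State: (1/2)i|0100⟩ - 1/2|0101⟩ + (1/2)i|1100⟩ - 1/2|1101⟩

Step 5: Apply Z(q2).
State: (1/2)i|0100⟩ - 1/2|0101⟩ + (1/2)i|1100⟩ - 1/2|1101⟩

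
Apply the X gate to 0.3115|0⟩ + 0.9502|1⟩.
0.9502|0⟩ + 0.3115|1⟩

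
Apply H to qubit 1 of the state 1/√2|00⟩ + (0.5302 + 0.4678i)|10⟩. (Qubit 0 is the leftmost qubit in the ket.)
1/2|00⟩ + 1/2|01⟩ + (0.3749 + 0.3308i)|10⟩ + (0.3749 + 0.3308i)|11⟩

H on qubit 1 mixes each pair of kets that differ only in qubit 1: amplitudes (a, b) of (|…0…⟩, |…1…⟩) become ((a + b)/√2, (a − b)/√2). Kets absent from the input have amplitude 0.
(|00⟩, |01⟩): (a, b) = (1/√2, 0) → (1/2, 1/2)
(|10⟩, |11⟩): (a, b) = ((0.5302 + 0.4678i), 0) → ((0.3749 + 0.3308i), (0.3749 + 0.3308i))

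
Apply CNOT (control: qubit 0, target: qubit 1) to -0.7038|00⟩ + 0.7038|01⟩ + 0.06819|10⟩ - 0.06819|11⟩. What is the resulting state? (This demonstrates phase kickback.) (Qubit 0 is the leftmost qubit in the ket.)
-0.7038|00⟩ + 0.7038|01⟩ - 0.06819|10⟩ + 0.06819|11⟩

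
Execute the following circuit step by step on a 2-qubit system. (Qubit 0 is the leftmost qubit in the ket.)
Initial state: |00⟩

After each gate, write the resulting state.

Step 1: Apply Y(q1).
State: i|01⟩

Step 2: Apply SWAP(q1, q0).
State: i|10⟩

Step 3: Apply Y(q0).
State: |00⟩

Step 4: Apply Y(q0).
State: i|10⟩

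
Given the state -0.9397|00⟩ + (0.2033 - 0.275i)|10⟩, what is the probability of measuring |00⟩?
0.883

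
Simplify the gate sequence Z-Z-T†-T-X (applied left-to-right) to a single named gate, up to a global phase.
X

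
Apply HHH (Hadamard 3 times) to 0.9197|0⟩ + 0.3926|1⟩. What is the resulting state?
0.9279|0⟩ + 0.3727|1⟩

H² = I, so H^3 = H: a single Hadamard. With (a, b) = (0.9197, 0.3926), H gives ((a + b)/√2, (a − b)/√2) = (0.9279, 0.3727).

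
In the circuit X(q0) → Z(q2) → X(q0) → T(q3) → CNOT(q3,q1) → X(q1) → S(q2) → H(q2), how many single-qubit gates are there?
7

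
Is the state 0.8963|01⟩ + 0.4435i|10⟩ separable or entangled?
Entangled

Writing the state as a|00⟩ + b|01⟩ + c|10⟩ + d|11⟩, it is a product state iff ad − bc = 0.
Here (a, b, c, d) = (0, 0.8963, 0.4435i, 0): ad − bc = (0)(0) − (0.8963)(0.4435i) = -0.3975i ≠ 0, so the state is entangled.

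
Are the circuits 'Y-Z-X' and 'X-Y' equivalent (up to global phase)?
No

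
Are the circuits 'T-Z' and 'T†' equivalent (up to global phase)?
No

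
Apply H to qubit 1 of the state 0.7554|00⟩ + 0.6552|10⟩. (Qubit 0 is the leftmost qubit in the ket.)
0.5341|00⟩ + 0.5341|01⟩ + 0.4633|10⟩ + 0.4633|11⟩

H on qubit 1 mixes each pair of kets that differ only in qubit 1: amplitudes (a, b) of (|…0…⟩, |…1…⟩) become ((a + b)/√2, (a − b)/√2). Kets absent from the input have amplitude 0.
(|00⟩, |01⟩): (a, b) = (0.7554, 0) → (0.5341, 0.5341)
(|10⟩, |11⟩): (a, b) = (0.6552, 0) → (0.4633, 0.4633)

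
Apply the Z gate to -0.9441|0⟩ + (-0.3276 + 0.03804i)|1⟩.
-0.9441|0⟩ + (0.3276 - 0.03804i)|1⟩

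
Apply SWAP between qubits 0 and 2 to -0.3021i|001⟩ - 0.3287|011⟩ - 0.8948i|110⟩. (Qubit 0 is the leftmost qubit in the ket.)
-0.8948i|011⟩ - 0.3021i|100⟩ - 0.3287|110⟩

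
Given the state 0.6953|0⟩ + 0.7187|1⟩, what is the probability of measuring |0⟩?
0.4834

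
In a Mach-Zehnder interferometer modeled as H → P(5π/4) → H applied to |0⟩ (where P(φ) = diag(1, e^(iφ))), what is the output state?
(0.1464 - (1/√8)i)|0⟩ + (0.8536 + (1/√8)i)|1⟩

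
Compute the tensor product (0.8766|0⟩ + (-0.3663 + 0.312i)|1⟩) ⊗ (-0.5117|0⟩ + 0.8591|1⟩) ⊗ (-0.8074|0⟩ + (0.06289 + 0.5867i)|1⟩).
0.3622|000⟩ + (-0.02821 - 0.2632i)|001⟩ - 0.608|010⟩ + (0.04736 + 0.4418i)|011⟩ + (-0.1513 + 0.1289i)|100⟩ + (0.1055 + 0.09993i)|101⟩ + (0.2541 - 0.2164i)|110⟩ + (-0.177 - 0.1678i)|111⟩

amp(|b₁b₂…⟩) = product of the factor amplitudes for bits b₁, b₂, …; only kets whose every factor amplitude is nonzero survive.
|000⟩: (0.8766)(-0.5117)(-0.8074) = 0.3622
|001⟩: (0.8766)(-0.5117)(0.06289 + 0.5867i) = (-0.02821 - 0.2632i)
|010⟩: (0.8766)(0.8591)(-0.8074) = -0.608
|011⟩: (0.8766)(0.8591)(0.06289 + 0.5867i) = (0.04736 + 0.4418i)
|100⟩: (-0.3663 + 0.312i)(-0.5117)(-0.8074) = (-0.1513 + 0.1289i)
|101⟩: (-0.3663 + 0.312i)(-0.5117)(0.06289 + 0.5867i) = (0.1055 + 0.09993i)
|110⟩: (-0.3663 + 0.312i)(0.8591)(-0.8074) = (0.2541 - 0.2164i)
|111⟩: (-0.3663 + 0.312i)(0.8591)(0.06289 + 0.5867i) = (-0.177 - 0.1678i)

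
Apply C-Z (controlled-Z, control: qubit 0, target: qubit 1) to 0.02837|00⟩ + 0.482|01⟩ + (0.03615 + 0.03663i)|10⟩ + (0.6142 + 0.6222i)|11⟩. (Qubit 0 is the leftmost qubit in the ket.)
0.02837|00⟩ + 0.482|01⟩ + (0.03615 + 0.03663i)|10⟩ + (-0.6142 - 0.6222i)|11⟩

C-Z leaves the control-|0⟩ kets |00⟩, |01⟩ unchanged and applies Z to qubit 1 on the control-|1⟩ pair (|10⟩, |11⟩).
Z = [[1, 0], [0, -1]].
With a = amp(|10⟩) = (0.03615 + 0.03663i) and b = amp(|11⟩) = (0.6142 + 0.6222i):
new amp(|10⟩) = (1)·a = (0.03615 + 0.03663i)
new amp(|11⟩) = (-1)·b = (-0.6142 - 0.6222i)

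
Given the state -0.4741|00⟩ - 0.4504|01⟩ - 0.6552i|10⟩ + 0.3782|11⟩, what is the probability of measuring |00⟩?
0.2248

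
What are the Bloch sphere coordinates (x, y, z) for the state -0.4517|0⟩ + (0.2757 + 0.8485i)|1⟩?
(-0.2491, -0.7665, -0.5919)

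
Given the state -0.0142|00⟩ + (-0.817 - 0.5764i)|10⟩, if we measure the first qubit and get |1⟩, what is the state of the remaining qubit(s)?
(-0.8171 - 0.5765i)|0⟩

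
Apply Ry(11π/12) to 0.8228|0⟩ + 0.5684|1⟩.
-0.4561|0⟩ + 0.89|1⟩

Ry(11π/12) = [[cos(θ/2), −sin(θ/2)], [sin(θ/2), cos(θ/2)]]; θ = 11π/12, cos(θ/2) ≈ 0.130526, sin(θ/2) ≈ 0.991445.
With a = amp(|0⟩) = 0.8228 and b = amp(|1⟩) = 0.5684:
new amp(|0⟩) = (0.130526)·a + (-0.991445)·b = -0.4561
new amp(|1⟩) = (0.991445)·a + (0.130526)·b = 0.89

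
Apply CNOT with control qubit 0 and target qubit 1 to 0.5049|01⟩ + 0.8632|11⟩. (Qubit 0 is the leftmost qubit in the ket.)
0.5049|01⟩ + 0.8632|10⟩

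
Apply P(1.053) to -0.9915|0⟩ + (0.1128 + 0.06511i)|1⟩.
-0.9915|0⟩ + (-0.0007426 + 0.1302i)|1⟩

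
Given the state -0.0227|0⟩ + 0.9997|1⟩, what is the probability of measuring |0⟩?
0.0005153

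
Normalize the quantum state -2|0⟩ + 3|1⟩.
-0.5547|0⟩ + 0.8321|1⟩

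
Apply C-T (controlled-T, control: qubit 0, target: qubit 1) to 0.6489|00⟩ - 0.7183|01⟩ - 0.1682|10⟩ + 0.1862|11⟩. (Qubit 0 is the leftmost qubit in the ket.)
0.6489|00⟩ - 0.7183|01⟩ - 0.1682|10⟩ + (0.1317 + 0.1317i)|11⟩

C-T leaves the control-|0⟩ kets |00⟩, |01⟩ unchanged and applies T to qubit 1 on the control-|1⟩ pair (|10⟩, |11⟩).
T = [[1, 0], [0, (1/√2 + (1/√2)i)]].
With a = amp(|10⟩) = -0.1682 and b = amp(|11⟩) = 0.1862:
new amp(|10⟩) = (1)·a = -0.1682
new amp(|11⟩) = (1/√2 + (1/√2)i)·b = (0.1317 + 0.1317i)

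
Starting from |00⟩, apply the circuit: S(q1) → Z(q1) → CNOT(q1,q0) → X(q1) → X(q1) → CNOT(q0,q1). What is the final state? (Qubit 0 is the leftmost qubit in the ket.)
|00⟩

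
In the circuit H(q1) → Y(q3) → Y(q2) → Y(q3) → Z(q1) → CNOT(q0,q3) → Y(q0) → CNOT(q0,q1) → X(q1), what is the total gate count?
9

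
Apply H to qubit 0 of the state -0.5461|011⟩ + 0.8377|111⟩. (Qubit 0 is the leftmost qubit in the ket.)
0.2062|011⟩ - 0.9785|111⟩

H on qubit 0 mixes each pair of kets that differ only in qubit 0: amplitudes (a, b) of (|…0…⟩, |…1…⟩) become ((a + b)/√2, (a − b)/√2). Kets absent from the input have amplitude 0.
(|011⟩, |111⟩): (a, b) = (-0.5461, 0.8377) → (0.2062, -0.9785)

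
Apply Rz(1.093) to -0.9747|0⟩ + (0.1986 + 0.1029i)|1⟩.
(-0.8327 + 0.5066i)|0⟩ + (0.1162 + 0.1911i)|1⟩

Rz(1.093) = [[e^(−iθ/2), 0], [0, e^(iθ/2)]] with e^(±iθ/2) = cos(θ/2) ± i·sin(θ/2); θ = 1.093, cos(θ/2) ≈ 0.854349, sin(θ/2) ≈ 0.5197.
With a = amp(|0⟩) = -0.9747 and b = amp(|1⟩) = (0.1986 + 0.1029i):
new amp(|0⟩) = (0.854349 - 0.5197i)·a = (-0.8327 + 0.5066i)
new amp(|1⟩) = (0.854349 + 0.5197i)·b = (0.1162 + 0.1911i)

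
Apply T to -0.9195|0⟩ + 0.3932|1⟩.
-0.9195|0⟩ + (0.278 + 0.278i)|1⟩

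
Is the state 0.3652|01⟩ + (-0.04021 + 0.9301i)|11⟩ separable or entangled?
Separable

Writing the state as a|00⟩ + b|01⟩ + c|10⟩ + d|11⟩, it is a product state iff ad − bc = 0.
Here (a, b, c, d) = (0, 0.3652, 0, (-0.04021 + 0.9301i)): ad − bc = (0)(-0.04021 + 0.9301i) − (0.3652)(0) = 0, so the state is separable.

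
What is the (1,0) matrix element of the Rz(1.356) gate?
0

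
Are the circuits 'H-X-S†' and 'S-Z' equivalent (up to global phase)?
No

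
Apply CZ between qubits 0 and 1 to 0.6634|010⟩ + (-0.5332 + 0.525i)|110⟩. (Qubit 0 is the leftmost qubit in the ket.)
0.6634|010⟩ + (0.5332 - 0.525i)|110⟩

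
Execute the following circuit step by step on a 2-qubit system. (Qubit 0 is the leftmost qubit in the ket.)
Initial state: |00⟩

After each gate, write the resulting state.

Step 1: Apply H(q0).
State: 1/√2|00⟩ + 1/√2|10⟩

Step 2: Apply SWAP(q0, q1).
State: 1/√2|00⟩ + 1/√2|01⟩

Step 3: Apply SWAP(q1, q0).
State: 1/√2|00⟩ + 1/√2|10⟩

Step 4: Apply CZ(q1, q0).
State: 1/√2|00⟩ + 1/√2|10⟩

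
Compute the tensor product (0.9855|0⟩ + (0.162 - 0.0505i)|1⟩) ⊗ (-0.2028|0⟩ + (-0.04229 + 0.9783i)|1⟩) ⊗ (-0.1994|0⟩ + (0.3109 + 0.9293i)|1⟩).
0.03985|000⟩ + (-0.06214 - 0.1857i)|001⟩ + (0.00831 - 0.1922i)|010⟩ + (-0.9089 + 0.261i)|011⟩ + (0.006551 - 0.002042i)|100⟩ + (-0.01973 - 0.02735i)|101⟩ + (-0.008485 - 0.03203i)|110⟩ + (-0.136 + 0.08948i)|111⟩

amp(|b₁b₂…⟩) = product of the factor amplitudes for bits b₁, b₂, …; only kets whose every factor amplitude is nonzero survive.
|000⟩: (0.9855)(-0.2028)(-0.1994) = 0.03985
|001⟩: (0.9855)(-0.2028)(0.3109 + 0.9293i) = (-0.06214 - 0.1857i)
|010⟩: (0.9855)(-0.04229 + 0.9783i)(-0.1994) = (0.00831 - 0.1922i)
|011⟩: (0.9855)(-0.04229 + 0.9783i)(0.3109 + 0.9293i) = (-0.9089 + 0.261i)
|100⟩: (0.162 - 0.0505i)(-0.2028)(-0.1994) = (0.006551 - 0.002042i)
|101⟩: (0.162 - 0.0505i)(-0.2028)(0.3109 + 0.9293i) = (-0.01973 - 0.02735i)
|110⟩: (0.162 - 0.0505i)(-0.04229 + 0.9783i)(-0.1994) = (-0.008485 - 0.03203i)
|111⟩: (0.162 - 0.0505i)(-0.04229 + 0.9783i)(0.3109 + 0.9293i) = (-0.136 + 0.08948i)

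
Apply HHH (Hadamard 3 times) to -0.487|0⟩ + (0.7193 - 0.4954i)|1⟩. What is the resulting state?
(0.1643 - 0.3503i)|0⟩ + (-0.853 + 0.3503i)|1⟩

H² = I, so H^3 = H: a single Hadamard. With (a, b) = (-0.487, (0.7193 - 0.4954i)), H gives ((a + b)/√2, (a − b)/√2) = ((0.1643 - 0.3503i), (-0.853 + 0.3503i)).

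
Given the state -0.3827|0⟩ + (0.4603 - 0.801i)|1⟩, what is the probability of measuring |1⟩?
0.8535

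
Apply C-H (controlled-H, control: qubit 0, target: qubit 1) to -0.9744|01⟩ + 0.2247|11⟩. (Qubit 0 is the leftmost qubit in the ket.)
-0.9744|01⟩ + 0.1589|10⟩ - 0.1589|11⟩

C-H leaves the control-|0⟩ kets |00⟩, |01⟩ unchanged and applies H to qubit 1 on the control-|1⟩ pair (|10⟩, |11⟩).
H = [[1/√2, 1/√2], [1/√2, -1/√2]].
With a = amp(|10⟩) = 0 and b = amp(|11⟩) = 0.2247:
new amp(|10⟩) = (1/√2)·a + (1/√2)·b = 0.1589
new amp(|11⟩) = (1/√2)·a + (-1/√2)·b = -0.1589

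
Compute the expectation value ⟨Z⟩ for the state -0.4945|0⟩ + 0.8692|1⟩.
-0.511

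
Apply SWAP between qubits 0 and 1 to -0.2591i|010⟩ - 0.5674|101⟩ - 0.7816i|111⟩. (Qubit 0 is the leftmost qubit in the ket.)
-0.5674|011⟩ - 0.2591i|100⟩ - 0.7816i|111⟩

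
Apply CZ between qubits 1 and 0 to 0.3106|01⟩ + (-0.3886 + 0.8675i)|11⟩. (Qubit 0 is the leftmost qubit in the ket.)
0.3106|01⟩ + (0.3886 - 0.8675i)|11⟩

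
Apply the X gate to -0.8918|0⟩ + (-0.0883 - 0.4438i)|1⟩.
(-0.0883 - 0.4438i)|0⟩ - 0.8918|1⟩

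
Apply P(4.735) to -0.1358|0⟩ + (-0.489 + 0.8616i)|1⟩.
-0.1358|0⟩ + (0.8503 + 0.5084i)|1⟩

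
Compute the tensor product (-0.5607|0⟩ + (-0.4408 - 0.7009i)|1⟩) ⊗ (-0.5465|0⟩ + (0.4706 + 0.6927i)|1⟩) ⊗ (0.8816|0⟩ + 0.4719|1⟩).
0.2701|000⟩ + 0.1446|001⟩ + (-0.2326 - 0.3424i)|010⟩ + (-0.1245 - 0.1833i)|011⟩ + (0.2124 + 0.3377i)|100⟩ + (0.1137 + 0.1808i)|101⟩ + (0.2451 - 0.56i)|110⟩ + (0.1312 - 0.2997i)|111⟩

amp(|b₁b₂…⟩) = product of the factor amplitudes for bits b₁, b₂, …; only kets whose every factor amplitude is nonzero survive.
|000⟩: (-0.5607)(-0.5465)(0.8816) = 0.2701
|001⟩: (-0.5607)(-0.5465)(0.4719) = 0.1446
|010⟩: (-0.5607)(0.4706 + 0.6927i)(0.8816) = (-0.2326 - 0.3424i)
|011⟩: (-0.5607)(0.4706 + 0.6927i)(0.4719) = (-0.1245 - 0.1833i)
|100⟩: (-0.4408 - 0.7009i)(-0.5465)(0.8816) = (0.2124 + 0.3377i)
|101⟩: (-0.4408 - 0.7009i)(-0.5465)(0.4719) = (0.1137 + 0.1808i)
|110⟩: (-0.4408 - 0.7009i)(0.4706 + 0.6927i)(0.8816) = (0.2451 - 0.56i)
|111⟩: (-0.4408 - 0.7009i)(0.4706 + 0.6927i)(0.4719) = (0.1312 - 0.2997i)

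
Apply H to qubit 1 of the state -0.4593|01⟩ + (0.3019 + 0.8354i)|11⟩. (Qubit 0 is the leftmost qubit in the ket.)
-0.3248|00⟩ + 0.3248|01⟩ + (0.2135 + 0.5907i)|10⟩ + (-0.2135 - 0.5907i)|11⟩

H on qubit 1 mixes each pair of kets that differ only in qubit 1: amplitudes (a, b) of (|…0…⟩, |…1…⟩) become ((a + b)/√2, (a − b)/√2). Kets absent from the input have amplitude 0.
(|00⟩, |01⟩): (a, b) = (0, -0.4593) → (-0.3248, 0.3248)
(|10⟩, |11⟩): (a, b) = (0, (0.3019 + 0.8354i)) → ((0.2135 + 0.5907i), (-0.2135 - 0.5907i))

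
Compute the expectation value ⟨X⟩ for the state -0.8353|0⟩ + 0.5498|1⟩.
-0.9185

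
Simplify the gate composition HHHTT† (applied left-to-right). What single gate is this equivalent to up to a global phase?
H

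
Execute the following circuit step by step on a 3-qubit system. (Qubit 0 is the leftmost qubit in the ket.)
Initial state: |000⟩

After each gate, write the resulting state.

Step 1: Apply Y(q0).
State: i|100⟩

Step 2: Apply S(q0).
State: -|100⟩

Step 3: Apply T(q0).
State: (-1/√2 - (1/√2)i)|100⟩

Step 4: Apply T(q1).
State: (-1/√2 - (1/√2)i)|100⟩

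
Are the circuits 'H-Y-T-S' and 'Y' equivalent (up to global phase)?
No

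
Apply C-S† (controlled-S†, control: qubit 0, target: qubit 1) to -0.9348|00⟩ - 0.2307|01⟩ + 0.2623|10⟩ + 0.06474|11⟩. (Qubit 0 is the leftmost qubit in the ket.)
-0.9348|00⟩ - 0.2307|01⟩ + 0.2623|10⟩ - 0.06474i|11⟩

C-S† leaves the control-|0⟩ kets |00⟩, |01⟩ unchanged and applies S† to qubit 1 on the control-|1⟩ pair (|10⟩, |11⟩).
S† = [[1, 0], [0, -i]].
With a = amp(|10⟩) = 0.2623 and b = amp(|11⟩) = 0.06474:
new amp(|10⟩) = (1)·a = 0.2623
new amp(|11⟩) = (-i)·b = -0.06474i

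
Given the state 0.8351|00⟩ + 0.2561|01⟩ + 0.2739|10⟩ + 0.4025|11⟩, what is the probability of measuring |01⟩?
0.06559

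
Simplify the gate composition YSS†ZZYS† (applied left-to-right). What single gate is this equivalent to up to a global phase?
S†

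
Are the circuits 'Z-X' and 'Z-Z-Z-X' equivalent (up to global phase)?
Yes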